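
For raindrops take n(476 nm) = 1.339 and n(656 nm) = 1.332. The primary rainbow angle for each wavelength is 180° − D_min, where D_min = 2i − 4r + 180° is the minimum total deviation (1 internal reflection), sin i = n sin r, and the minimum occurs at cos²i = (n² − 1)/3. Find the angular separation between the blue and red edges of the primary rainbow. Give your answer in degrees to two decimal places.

At 476 nm (n = 1.339): cos²i = 0.26431 → i = 59.062°, r = 39.834°, D_min = 138.786°, rainbow angle = 41.214°.
At 656 nm (n = 1.332): cos²i = 0.25807 → i = 59.469°, r = 40.290°, D_min = 137.776°, rainbow angle = 42.224°.
Angular width = |41.214° − 42.224°| = 1.010°.

1.01°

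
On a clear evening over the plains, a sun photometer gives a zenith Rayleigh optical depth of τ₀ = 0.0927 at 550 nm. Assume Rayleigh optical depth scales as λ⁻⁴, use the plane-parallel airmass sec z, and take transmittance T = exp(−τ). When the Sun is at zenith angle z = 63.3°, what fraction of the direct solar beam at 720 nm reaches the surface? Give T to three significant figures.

0.932

sec 63.3° = 2.2256.
τ = 0.0927 × (550/720)⁴ × 2.2256 = 0.0927 × 0.3405 × 2.2256 = 0.0702.
T = exp(−0.0702) = 0.9322.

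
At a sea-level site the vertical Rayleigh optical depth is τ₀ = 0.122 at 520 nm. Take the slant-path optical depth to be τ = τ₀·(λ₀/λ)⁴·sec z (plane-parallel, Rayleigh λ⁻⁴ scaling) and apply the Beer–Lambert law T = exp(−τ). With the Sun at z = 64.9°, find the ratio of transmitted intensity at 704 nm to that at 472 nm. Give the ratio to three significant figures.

Airmass: sec 64.9° = 2.3574.
τ(704 nm) = 0.122 × (520/704)⁴ × 2.3574 = 0.122 × 0.2977 × 2.3574 = 0.0856.
τ(472 nm) = 0.122 × (520/472)⁴ × 2.3574 = 0.122 × 1.4731 × 2.3574 = 0.4237.
T(704)/T(472) = exp(τ_B − τ_A) = exp(0.3381) = 1.4022.

1.40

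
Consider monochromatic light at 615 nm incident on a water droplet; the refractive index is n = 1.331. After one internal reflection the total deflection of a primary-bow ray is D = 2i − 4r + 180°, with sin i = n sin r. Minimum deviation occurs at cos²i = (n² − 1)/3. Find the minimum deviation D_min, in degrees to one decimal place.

cos²i = (1.77156 − 1)/3 = 0.25719; i = arccos(0.50714) = 59.527°.
sin r = sin 59.527°/1.331 = 0.64753; r = 40.356°.
D_min = 2·59.527° − 4·40.356° + 180° = 137.630°.

137.6°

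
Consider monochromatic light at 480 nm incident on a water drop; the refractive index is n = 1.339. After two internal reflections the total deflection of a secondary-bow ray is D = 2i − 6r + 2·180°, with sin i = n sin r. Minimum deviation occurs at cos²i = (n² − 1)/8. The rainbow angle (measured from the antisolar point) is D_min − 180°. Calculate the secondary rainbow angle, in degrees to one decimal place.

52.5°

cos²i = (1.79292 − 1)/8 = 0.09912; i = arccos(0.31483) = 71.650°.
sin r = sin 71.650°/1.339 = 0.70885; r = 45.141°.
D_min = 2·71.650° − 6·45.141° + 360° = 232.451°.
Rainbow angle = D_min − 180° = 52.451°.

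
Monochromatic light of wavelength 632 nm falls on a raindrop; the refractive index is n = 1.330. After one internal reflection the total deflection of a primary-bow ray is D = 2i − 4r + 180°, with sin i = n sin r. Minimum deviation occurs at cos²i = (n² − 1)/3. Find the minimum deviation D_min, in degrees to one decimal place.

cos²i = (1.76890 − 1)/3 = 0.25630; i = arccos(0.50626) = 59.585°.
sin r = sin 59.585°/1.330 = 0.64841; r = 40.422°.
D_min = 2·59.585° − 4·40.422° + 180° = 137.484°.

137.5°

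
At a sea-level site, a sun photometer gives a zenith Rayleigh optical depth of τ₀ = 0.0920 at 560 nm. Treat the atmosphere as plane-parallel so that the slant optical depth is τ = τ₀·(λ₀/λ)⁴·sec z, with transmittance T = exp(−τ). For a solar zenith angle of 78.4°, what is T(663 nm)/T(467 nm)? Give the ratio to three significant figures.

2.04

Airmass: sec 78.4° = 4.9732.
τ(663 nm) = 0.0920 × (560/663)⁴ × 4.9732 = 0.0920 × 0.5090 × 4.9732 = 0.2329.
τ(467 nm) = 0.0920 × (560/467)⁴ × 4.9732 = 0.0920 × 2.0677 × 4.9732 = 0.9460.
T(663)/T(467) = exp(τ_B − τ_A) = exp(0.7132) = 2.0404.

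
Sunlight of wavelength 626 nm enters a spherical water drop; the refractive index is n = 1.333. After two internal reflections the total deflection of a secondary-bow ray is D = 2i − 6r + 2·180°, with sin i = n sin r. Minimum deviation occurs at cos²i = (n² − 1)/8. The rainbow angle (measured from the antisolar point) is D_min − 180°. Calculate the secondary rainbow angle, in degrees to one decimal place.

50.9°

cos²i = (1.77689 − 1)/8 = 0.09711; i = arccos(0.31163) = 71.843°.
sin r = sin 71.843°/1.333 = 0.71283; r = 45.466°.
D_min = 2·71.843° − 6·45.466° + 360° = 230.891°.
Rainbow angle = D_min − 180° = 50.891°.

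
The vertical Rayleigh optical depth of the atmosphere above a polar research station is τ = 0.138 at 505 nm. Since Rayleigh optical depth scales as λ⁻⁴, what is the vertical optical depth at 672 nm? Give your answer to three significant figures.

τ(672 nm) = τ(505 nm) × (505/672)⁴ = 0.138 × (0.7515)⁴ = 0.138 × 0.3189 = 0.0440.

0.0440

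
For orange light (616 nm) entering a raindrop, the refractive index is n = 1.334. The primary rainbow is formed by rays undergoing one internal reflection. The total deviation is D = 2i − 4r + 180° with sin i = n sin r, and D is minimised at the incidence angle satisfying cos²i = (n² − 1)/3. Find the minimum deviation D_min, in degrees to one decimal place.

cos²i = (1.77956 − 1)/3 = 0.25985; i = arccos(0.50976) = 59.352°.
sin r = sin 59.352°/1.334 = 0.64492; r = 40.159°.
D_min = 2·59.352° − 4·40.159° + 180° = 138.067°.

138.1°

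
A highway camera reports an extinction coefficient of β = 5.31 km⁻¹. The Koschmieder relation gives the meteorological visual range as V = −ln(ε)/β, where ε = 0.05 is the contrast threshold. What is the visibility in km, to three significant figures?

V = −ln(0.05) / 5.31 = 2.996 / 5.31 = 0.5642 km.

0.564 km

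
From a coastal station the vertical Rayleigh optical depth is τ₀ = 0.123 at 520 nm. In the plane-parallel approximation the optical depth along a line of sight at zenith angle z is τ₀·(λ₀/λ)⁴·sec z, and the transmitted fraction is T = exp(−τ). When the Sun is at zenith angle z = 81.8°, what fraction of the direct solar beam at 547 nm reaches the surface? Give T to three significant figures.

0.494

sec 81.8° = 7.0112.
τ = 0.123 × (520/547)⁴ × 7.0112 = 0.123 × 0.8167 × 7.0112 = 0.7043.
T = exp(−0.7043) = 0.4945.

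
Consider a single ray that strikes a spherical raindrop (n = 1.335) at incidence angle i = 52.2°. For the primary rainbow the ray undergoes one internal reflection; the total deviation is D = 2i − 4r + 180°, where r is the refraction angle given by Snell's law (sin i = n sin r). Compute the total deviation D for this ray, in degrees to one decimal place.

sin r = sin 52.2° / 1.335 = 0.7902/1.335 = 0.5919; r = 36.29°.
D = 2·52.2° − 4·36.29° + 180° = 104.40° − 145.16° + 180° = 139.24°.

139.2°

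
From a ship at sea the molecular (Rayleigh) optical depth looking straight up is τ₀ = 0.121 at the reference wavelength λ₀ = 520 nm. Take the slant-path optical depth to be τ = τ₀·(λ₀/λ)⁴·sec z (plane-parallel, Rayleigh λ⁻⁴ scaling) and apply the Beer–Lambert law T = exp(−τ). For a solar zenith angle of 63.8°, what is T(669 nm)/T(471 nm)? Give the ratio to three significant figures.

1.36

Airmass: sec 63.8° = 2.2650.
τ(669 nm) = 0.121 × (520/669)⁴ × 2.2650 = 0.121 × 0.3650 × 2.2650 = 0.1000.
τ(471 nm) = 0.121 × (520/471)⁴ × 2.2650 = 0.121 × 1.4857 × 2.2650 = 0.4072.
T(669)/T(471) = exp(τ_B − τ_A) = exp(0.3071) = 1.3595.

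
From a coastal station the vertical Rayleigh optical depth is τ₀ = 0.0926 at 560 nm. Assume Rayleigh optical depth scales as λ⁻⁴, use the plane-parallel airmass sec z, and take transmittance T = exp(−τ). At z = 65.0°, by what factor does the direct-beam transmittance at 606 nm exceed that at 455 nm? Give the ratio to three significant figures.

1.41

Airmass: sec 65.0° = 2.3662.
τ(606 nm) = 0.0926 × (560/606)⁴ × 2.3662 = 0.0926 × 0.7292 × 2.3662 = 0.1598.
τ(455 nm) = 0.0926 × (560/455)⁴ × 2.3662 = 0.0926 × 2.2946 × 2.3662 = 0.5028.
T(606)/T(455) = exp(τ_B − τ_A) = exp(0.3430) = 1.4092.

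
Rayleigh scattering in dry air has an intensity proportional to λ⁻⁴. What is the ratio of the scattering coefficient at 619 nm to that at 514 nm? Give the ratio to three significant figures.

Rayleigh scattering ∝ λ⁻⁴, so the ratio of coefficients is the inverse fourth power of the wavelength ratio.
σ(619)/σ(514) = (514/619)⁴ = (0.8304)⁴ = 0.4754.

0.475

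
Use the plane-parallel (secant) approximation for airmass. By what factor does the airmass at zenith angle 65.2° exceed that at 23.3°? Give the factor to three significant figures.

X(65.2°)/X(23.3°) = sec 65.2° / sec 23.3° = cos 23.3° / cos 65.2° = 0.9184/0.4195 = 2.1896.

2.19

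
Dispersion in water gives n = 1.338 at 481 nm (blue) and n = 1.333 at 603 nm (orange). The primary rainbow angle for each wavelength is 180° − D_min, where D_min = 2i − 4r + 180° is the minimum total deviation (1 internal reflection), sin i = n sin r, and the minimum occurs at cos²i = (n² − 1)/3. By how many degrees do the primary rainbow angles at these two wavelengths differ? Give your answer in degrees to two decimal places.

At 481 nm (n = 1.338): cos²i = 0.26341 → i = 59.120°, r = 39.899°, D_min = 138.643°, rainbow angle = 41.357°.
At 603 nm (n = 1.333): cos²i = 0.25896 → i = 59.410°, r = 40.225°, D_min = 137.922°, rainbow angle = 42.078°.
Angular width = |41.357° − 42.078°| = 0.722°.

0.72°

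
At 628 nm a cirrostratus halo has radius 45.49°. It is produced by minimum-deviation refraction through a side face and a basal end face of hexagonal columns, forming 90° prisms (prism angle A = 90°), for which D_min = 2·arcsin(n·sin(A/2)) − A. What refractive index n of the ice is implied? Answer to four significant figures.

Rearranging: n = sin((D_min + A)/2) / sin(A/2).
(D_min + A)/2 = (45.49° + 90°)/2 = 67.745°.
n = sin 67.745° / sin 45° = 0.9255 / 0.7071 = 1.3089.

1.309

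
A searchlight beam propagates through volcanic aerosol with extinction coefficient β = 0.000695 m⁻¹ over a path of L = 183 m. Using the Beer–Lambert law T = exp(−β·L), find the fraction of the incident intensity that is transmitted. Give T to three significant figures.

τ = β·L = 0.000695 × 183 = 0.1272.
T = exp(−0.1272) = 0.8806.

0.881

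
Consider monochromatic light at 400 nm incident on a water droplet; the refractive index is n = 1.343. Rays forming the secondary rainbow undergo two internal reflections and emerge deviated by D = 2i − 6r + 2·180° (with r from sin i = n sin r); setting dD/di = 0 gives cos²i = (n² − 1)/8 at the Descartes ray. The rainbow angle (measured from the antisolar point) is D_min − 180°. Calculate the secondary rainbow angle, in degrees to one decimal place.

cos²i = (1.80365 − 1)/8 = 0.10046; i = arccos(0.31695) = 71.522°.
sin r = sin 71.522°/1.343 = 0.70621; r = 44.928°.
D_min = 2·71.522° − 6·44.928° + 360° = 233.478°.
Rainbow angle = D_min − 180° = 53.478°.

53.5°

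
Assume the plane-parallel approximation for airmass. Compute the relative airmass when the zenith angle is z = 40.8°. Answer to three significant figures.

X = sec z = 1/cos 40.8° = 1/0.7570 = 1.3210.

1.32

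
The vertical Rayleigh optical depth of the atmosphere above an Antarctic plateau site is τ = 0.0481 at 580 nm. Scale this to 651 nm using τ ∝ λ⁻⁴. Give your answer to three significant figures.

0.0303

τ(651 nm) = τ(580 nm) × (580/651)⁴ = 0.0481 × (0.8909)⁴ = 0.0481 × 0.6301 = 0.0303.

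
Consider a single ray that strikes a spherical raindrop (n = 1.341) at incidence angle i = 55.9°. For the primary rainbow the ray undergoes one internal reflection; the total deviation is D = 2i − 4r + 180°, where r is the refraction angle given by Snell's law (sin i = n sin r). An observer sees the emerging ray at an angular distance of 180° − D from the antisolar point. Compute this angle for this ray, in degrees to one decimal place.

sin r = sin 55.9° / 1.341 = 0.8281/1.341 = 0.6175; r = 38.13°.
D = 2·55.9° − 4·38.13° + 180° = 111.80° − 152.53° + 180° = 139.27°.
Angle from antisolar point = 180° − D = 40.73°.

40.7°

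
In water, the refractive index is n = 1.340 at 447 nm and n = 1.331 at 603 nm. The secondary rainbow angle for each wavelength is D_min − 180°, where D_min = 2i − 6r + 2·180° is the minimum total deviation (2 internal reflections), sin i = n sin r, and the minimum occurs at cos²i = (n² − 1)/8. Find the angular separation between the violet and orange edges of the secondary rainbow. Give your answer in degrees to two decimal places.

At 447 nm (n = 1.340): cos²i = 0.09945 → i = 71.618°, r = 45.088°, D_min = 232.709°, rainbow angle = 52.709°.
At 603 nm (n = 1.331): cos²i = 0.09645 → i = 71.907°, r = 45.575°, D_min = 230.365°, rainbow angle = 50.365°.
Angular width = |52.709° − 50.365°| = 2.344°.

2.34°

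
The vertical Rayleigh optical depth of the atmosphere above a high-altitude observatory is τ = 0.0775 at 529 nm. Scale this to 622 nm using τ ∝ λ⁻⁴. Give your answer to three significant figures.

0.0405

τ(622 nm) = τ(529 nm) × (529/622)⁴ = 0.0775 × (0.8505)⁴ = 0.0775 × 0.5232 = 0.0405.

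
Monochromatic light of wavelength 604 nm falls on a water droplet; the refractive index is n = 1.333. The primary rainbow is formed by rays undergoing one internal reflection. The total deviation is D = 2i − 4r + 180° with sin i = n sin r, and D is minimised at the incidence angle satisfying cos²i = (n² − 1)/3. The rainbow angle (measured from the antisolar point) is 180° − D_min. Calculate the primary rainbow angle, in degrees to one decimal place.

cos²i = (1.77689 − 1)/3 = 0.25896; i = arccos(0.50888) = 59.410°.
sin r = sin 59.410°/1.333 = 0.64579; r = 40.225°.
D_min = 2·59.410° − 4·40.225° + 180° = 137.922°.
Rainbow angle = 180° − D_min = 42.078°.

42.1°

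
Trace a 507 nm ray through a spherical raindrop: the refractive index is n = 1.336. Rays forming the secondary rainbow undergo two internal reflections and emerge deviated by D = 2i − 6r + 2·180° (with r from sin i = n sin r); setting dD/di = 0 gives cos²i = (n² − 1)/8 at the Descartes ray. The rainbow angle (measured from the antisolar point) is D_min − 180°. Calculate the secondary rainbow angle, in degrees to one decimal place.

cos²i = (1.78490 − 1)/8 = 0.09811; i = arccos(0.31323) = 71.746°.
sin r = sin 71.746°/1.336 = 0.71084; r = 45.303°.
D_min = 2·71.746° − 6·45.303° + 360° = 231.674°.
Rainbow angle = D_min − 180° = 51.674°.

51.7°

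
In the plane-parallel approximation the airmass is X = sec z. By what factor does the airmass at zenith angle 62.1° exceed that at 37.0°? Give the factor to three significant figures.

1.71

X(62.1°)/X(37.0°) = sec 62.1° / sec 37.0° = cos 37.0° / cos 62.1° = 0.7986/0.4679 = 1.7067.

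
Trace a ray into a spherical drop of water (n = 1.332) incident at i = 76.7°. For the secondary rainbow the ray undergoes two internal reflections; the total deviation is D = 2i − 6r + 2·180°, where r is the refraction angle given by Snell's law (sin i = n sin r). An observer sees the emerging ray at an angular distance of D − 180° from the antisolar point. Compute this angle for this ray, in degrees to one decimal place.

sin r = sin 76.7° / 1.332 = 0.9732/1.332 = 0.7306; r = 46.94°.
D = 2·76.7° − 6·46.94° + 2·180° = 153.40° − 281.63° + 360° = 231.77°.
Angle from antisolar point = D − 180° = 51.77°.

51.8°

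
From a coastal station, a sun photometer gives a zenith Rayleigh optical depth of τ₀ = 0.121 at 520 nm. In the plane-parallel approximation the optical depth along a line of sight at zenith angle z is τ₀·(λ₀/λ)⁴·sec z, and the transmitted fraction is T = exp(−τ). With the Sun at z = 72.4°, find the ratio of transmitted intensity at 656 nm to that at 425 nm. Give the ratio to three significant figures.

Airmass: sec 72.4° = 3.3072.
τ(656 nm) = 0.121 × (520/656)⁴ × 3.3072 = 0.121 × 0.3948 × 3.3072 = 0.1580.
τ(425 nm) = 0.121 × (520/425)⁴ × 3.3072 = 0.121 × 2.2411 × 3.3072 = 0.8968.
T(656)/T(425) = exp(τ_B − τ_A) = exp(0.7388) = 2.0935.

2.09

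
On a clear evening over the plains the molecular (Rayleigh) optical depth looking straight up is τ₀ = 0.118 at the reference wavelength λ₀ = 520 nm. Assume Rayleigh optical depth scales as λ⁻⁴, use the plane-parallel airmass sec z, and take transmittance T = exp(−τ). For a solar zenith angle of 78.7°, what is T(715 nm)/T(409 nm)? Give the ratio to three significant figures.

Airmass: sec 78.7° = 5.1034.
τ(715 nm) = 0.118 × (520/715)⁴ × 5.1034 = 0.118 × 0.2798 × 5.1034 = 0.1685.
τ(409 nm) = 0.118 × (520/409)⁴ × 5.1034 = 0.118 × 2.6129 × 5.1034 = 1.5735.
T(715)/T(409) = exp(τ_B − τ_A) = exp(1.4050) = 4.0756.

4.08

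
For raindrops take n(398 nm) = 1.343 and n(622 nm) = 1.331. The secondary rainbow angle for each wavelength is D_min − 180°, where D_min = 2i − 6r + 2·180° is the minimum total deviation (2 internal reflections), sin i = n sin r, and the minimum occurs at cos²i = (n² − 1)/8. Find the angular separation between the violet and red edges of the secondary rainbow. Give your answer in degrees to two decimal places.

At 398 nm (n = 1.343): cos²i = 0.10046 → i = 71.522°, r = 44.928°, D_min = 233.478°, rainbow angle = 53.478°.
At 622 nm (n = 1.331): cos²i = 0.09645 → i = 71.907°, r = 45.575°, D_min = 230.365°, rainbow angle = 50.365°.
Angular width = |53.478° − 50.365°| = 3.113°.

3.11°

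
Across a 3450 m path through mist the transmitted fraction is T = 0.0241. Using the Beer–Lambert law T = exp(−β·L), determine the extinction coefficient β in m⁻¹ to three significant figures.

0.00108 m⁻¹

Beer–Lambert: T = exp(−βL) ⇒ β = −ln(T)/L = −ln(0.0241)/3450 = 3.7255/3450 = 0.00108 m⁻¹.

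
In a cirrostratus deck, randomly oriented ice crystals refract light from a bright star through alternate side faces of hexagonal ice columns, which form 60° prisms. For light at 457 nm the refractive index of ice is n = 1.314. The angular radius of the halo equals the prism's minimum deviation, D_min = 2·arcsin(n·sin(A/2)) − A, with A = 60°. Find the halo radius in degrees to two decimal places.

n·sin(A/2) = 1.314 × sin 30° = 1.314 × 0.5000 = 0.6570.
D_min = 2·arcsin(0.6570) − 60° = 2 × 41.071° − 60° = 22.143°.

22.14°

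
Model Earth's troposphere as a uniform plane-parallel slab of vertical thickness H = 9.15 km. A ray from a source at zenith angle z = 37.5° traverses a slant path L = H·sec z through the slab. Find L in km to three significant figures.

sec z = 1/cos 37.5° = 1.2605.
L = 9.15 × 1.2605 = 11.533 km.

11.5 km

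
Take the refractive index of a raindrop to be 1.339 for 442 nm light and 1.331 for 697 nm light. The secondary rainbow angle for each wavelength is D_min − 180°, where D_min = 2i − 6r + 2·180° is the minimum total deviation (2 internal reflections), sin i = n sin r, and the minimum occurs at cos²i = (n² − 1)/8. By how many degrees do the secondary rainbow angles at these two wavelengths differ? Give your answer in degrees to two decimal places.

2.09°

At 442 nm (n = 1.339): cos²i = 0.09912 → i = 71.650°, r = 45.141°, D_min = 232.451°, rainbow angle = 52.451°.
At 697 nm (n = 1.331): cos²i = 0.09645 → i = 71.907°, r = 45.575°, D_min = 230.365°, rainbow angle = 50.365°.
Angular width = |52.451° − 50.365°| = 2.086°.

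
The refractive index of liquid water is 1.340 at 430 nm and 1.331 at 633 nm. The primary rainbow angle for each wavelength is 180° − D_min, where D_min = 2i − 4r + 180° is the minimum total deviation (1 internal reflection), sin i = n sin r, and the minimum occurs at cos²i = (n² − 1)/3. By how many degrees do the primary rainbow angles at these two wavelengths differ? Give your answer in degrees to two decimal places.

1.30°

At 430 nm (n = 1.340): cos²i = 0.26520 → i = 59.004°, r = 39.770°, D_min = 138.929°, rainbow angle = 41.071°.
At 633 nm (n = 1.331): cos²i = 0.25719 → i = 59.527°, r = 40.356°, D_min = 137.630°, rainbow angle = 42.370°.
Angular width = |41.071° − 42.370°| = 1.299°.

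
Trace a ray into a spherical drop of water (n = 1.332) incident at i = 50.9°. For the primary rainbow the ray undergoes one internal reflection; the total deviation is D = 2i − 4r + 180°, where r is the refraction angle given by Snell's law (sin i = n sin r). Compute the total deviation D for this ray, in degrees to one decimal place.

139.3°

sin r = sin 50.9° / 1.332 = 0.7760/1.332 = 0.5826; r = 35.63°.
D = 2·50.9° − 4·35.63° + 180° = 101.80° − 142.54° + 180° = 139.26°.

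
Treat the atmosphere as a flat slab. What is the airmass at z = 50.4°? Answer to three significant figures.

1.57

X = sec z = 1/cos 50.4° = 1/0.6374 = 1.5688.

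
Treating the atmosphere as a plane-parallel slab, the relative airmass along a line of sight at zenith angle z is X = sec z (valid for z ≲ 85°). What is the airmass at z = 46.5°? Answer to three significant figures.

1.45

X = sec z = 1/cos 46.5° = 1/0.6884 = 1.4527.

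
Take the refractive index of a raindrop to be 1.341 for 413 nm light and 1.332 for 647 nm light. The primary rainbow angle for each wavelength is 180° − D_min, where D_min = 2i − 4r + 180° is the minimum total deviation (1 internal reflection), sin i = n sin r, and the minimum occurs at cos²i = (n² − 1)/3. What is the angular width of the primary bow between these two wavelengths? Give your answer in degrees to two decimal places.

At 413 nm (n = 1.341): cos²i = 0.26609 → i = 58.946°, r = 39.705°, D_min = 139.071°, rainbow angle = 40.929°.
At 647 nm (n = 1.332): cos²i = 0.25807 → i = 59.469°, r = 40.290°, D_min = 137.776°, rainbow angle = 42.224°.
Angular width = |40.929° − 42.224°| = 1.295°.

1.29°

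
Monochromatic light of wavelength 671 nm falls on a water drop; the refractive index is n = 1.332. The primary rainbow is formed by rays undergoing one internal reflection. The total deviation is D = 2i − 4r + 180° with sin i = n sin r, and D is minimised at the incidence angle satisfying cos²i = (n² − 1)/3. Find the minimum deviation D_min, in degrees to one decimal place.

137.8°

cos²i = (1.77422 − 1)/3 = 0.25807; i = arccos(0.50801) = 59.469°.
sin r = sin 59.469°/1.332 = 0.64666; r = 40.290°.
D_min = 2·59.469° − 4·40.290° + 180° = 137.776°.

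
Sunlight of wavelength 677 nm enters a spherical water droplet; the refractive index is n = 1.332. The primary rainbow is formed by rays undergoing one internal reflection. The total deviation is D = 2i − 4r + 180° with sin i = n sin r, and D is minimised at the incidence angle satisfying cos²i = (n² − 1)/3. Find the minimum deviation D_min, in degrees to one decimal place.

137.8°

cos²i = (1.77422 − 1)/3 = 0.25807; i = arccos(0.50801) = 59.469°.
sin r = sin 59.469°/1.332 = 0.64666; r = 40.290°.
D_min = 2·59.469° − 4·40.290° + 180° = 137.776°.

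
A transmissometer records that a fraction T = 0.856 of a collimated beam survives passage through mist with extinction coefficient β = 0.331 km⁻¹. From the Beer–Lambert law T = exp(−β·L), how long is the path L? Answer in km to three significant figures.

Beer–Lambert: T = exp(−βL) ⇒ L = −ln(T)/β = −ln(0.856)/0.331 = 0.1555/0.331 = 0.4697 km.

0.470 km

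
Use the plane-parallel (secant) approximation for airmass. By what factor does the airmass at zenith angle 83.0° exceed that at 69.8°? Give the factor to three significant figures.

2.83

X(83.0°)/X(69.8°) = sec 83.0° / sec 69.8° = cos 69.8° / cos 83.0° = 0.3453/0.1219 = 2.8333.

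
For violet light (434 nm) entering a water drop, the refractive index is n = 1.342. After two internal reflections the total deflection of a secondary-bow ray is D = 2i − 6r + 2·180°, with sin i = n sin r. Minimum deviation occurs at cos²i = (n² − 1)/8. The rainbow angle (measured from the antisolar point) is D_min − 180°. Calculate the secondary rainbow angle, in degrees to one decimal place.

53.2°

cos²i = (1.80096 − 1)/8 = 0.10012; i = arccos(0.31642) = 71.554°.
sin r = sin 71.554°/1.342 = 0.70687; r = 44.981°.
D_min = 2·71.554° − 6·44.981° + 360° = 233.222°.
Rainbow angle = D_min − 180° = 53.222°.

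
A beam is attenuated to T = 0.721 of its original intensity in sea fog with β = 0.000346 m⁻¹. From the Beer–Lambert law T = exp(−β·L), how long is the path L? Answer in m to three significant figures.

945 m

Beer–Lambert: T = exp(−βL) ⇒ L = −ln(T)/β = −ln(0.721)/0.000346 = 0.3271/0.000346 = 945.4 m.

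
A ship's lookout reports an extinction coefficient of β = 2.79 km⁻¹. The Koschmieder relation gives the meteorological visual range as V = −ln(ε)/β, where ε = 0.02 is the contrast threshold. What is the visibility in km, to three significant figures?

V = −ln(0.02) / 2.79 = 3.912 / 2.79 = 1.4022 km.

1.40 km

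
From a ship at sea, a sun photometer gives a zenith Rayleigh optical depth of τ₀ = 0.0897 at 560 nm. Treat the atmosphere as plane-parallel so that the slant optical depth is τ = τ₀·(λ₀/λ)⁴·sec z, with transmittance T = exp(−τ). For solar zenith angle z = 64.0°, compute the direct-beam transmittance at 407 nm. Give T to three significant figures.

0.480

sec 64.0° = 2.2812.
τ = 0.0897 × (560/407)⁴ × 2.2812 = 0.0897 × 3.5841 × 2.2812 = 0.7334.
T = exp(−0.7334) = 0.4803.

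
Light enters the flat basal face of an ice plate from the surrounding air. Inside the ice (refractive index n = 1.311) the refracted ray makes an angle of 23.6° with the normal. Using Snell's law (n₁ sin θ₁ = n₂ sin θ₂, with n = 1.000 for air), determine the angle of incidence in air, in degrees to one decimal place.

Snell: sin θ_i = n · sin θ_r = 1.311 × sin 23.6° = 1.311 × 0.4003 = 0.5249.
θ_i = arcsin(0.5249) = 31.66°.

31.7°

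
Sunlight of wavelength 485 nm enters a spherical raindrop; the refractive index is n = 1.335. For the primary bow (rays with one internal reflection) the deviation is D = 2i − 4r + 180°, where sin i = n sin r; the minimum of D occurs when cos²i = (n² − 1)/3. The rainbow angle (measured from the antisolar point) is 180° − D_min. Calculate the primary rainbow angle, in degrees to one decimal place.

cos²i = (1.78222 − 1)/3 = 0.26074; i = arccos(0.51063) = 59.294°.
sin r = sin 59.294°/1.335 = 0.64405; r = 40.094°.
D_min = 2·59.294° − 4·40.094° + 180° = 138.212°.
Rainbow angle = 180° − D_min = 41.788°.

41.8°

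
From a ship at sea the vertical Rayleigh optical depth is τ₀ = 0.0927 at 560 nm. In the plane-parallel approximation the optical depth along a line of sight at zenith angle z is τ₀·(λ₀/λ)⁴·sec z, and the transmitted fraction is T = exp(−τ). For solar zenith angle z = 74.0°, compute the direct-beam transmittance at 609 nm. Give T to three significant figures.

0.786

sec 74.0° = 3.6280.
τ = 0.0927 × (560/609)⁴ × 3.6280 = 0.0927 × 0.7150 × 3.6280 = 0.2404.
T = exp(−0.2404) = 0.7863.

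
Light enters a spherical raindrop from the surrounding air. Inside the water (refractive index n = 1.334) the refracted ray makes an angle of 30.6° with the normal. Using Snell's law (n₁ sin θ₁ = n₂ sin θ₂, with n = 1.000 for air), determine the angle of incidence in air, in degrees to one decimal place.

42.8°

Snell: sin θ_i = n · sin θ_r = 1.334 × sin 30.6° = 1.334 × 0.5090 = 0.6791.
θ_i = arcsin(0.6791) = 42.77°.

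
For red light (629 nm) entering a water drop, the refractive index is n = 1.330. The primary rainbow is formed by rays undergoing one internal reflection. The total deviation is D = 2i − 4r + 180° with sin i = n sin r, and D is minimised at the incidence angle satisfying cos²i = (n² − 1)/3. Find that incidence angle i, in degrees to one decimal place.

59.6°

cos²i = (1.330² − 1)/3 = (1.76890 − 1)/3 = 0.25630.
cos i = 0.50626, so i = 59.585°.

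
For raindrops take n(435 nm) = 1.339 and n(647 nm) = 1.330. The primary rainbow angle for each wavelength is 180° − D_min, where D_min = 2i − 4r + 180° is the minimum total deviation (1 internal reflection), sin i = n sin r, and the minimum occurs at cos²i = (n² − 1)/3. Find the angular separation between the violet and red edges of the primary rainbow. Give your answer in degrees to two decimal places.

At 435 nm (n = 1.339): cos²i = 0.26431 → i = 59.062°, r = 39.834°, D_min = 138.786°, rainbow angle = 41.214°.
At 647 nm (n = 1.330): cos²i = 0.25630 → i = 59.585°, r = 40.422°, D_min = 137.484°, rainbow angle = 42.516°.
Angular width = |41.214° − 42.516°| = 1.303°.

1.30°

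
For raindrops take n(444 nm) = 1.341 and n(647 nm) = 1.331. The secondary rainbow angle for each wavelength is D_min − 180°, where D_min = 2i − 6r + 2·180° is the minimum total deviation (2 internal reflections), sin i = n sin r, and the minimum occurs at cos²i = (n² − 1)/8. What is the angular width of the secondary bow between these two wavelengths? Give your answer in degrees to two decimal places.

2.60°

At 444 nm (n = 1.341): cos²i = 0.09979 → i = 71.586°, r = 45.034°, D_min = 232.966°, rainbow angle = 52.966°.
At 647 nm (n = 1.331): cos²i = 0.09645 → i = 71.907°, r = 45.575°, D_min = 230.365°, rainbow angle = 50.365°.
Angular width = |52.966° − 50.365°| = 2.601°.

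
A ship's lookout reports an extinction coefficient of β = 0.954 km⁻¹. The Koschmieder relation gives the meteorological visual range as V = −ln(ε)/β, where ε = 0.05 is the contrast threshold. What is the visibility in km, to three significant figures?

V = −ln(0.05) / 0.954 = 2.996 / 0.954 = 3.1402 km.

3.14 km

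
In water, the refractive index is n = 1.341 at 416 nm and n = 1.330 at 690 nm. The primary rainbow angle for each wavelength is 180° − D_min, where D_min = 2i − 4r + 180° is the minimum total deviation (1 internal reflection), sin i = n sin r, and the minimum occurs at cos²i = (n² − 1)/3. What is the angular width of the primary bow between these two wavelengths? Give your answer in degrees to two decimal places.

1.59°

At 416 nm (n = 1.341): cos²i = 0.26609 → i = 58.946°, r = 39.705°, D_min = 139.071°, rainbow angle = 40.929°.
At 690 nm (n = 1.330): cos²i = 0.25630 → i = 59.585°, r = 40.422°, D_min = 137.484°, rainbow angle = 42.516°.
Angular width = |40.929° − 42.516°| = 1.588°.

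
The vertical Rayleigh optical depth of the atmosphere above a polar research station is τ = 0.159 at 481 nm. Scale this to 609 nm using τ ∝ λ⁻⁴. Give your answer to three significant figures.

τ(609 nm) = τ(481 nm) × (481/609)⁴ = 0.159 × (0.7898)⁴ = 0.159 × 0.3891 = 0.0619.

0.0619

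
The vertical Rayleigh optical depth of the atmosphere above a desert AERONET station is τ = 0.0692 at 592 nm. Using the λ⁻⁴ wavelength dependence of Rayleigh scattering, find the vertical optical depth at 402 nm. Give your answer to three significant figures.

τ(402 nm) = τ(592 nm) × (592/402)⁴ = 0.0692 × (1.4726)⁴ = 0.0692 × 4.7031 = 0.3255.

0.325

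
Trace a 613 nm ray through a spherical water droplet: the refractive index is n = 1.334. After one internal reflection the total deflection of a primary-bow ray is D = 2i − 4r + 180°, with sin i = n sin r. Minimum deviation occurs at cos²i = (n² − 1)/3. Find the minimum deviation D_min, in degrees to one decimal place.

cos²i = (1.77956 − 1)/3 = 0.25985; i = arccos(0.50976) = 59.352°.
sin r = sin 59.352°/1.334 = 0.64492; r = 40.159°.
D_min = 2·59.352° − 4·40.159° + 180° = 138.067°.

138.1°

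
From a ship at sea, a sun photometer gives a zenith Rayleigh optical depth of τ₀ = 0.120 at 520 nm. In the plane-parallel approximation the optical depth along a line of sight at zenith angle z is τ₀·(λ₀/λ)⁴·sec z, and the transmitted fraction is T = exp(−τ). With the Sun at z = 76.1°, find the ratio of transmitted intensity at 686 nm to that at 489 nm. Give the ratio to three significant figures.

1.61

Airmass: sec 76.1° = 4.1627.
τ(686 nm) = 0.120 × (520/686)⁴ × 4.1627 = 0.120 × 0.3302 × 4.1627 = 0.1649.
τ(489 nm) = 0.120 × (520/489)⁴ × 4.1627 = 0.120 × 1.2787 × 4.1627 = 0.6388.
T(686)/T(489) = exp(τ_B − τ_A) = exp(0.4738) = 1.6061.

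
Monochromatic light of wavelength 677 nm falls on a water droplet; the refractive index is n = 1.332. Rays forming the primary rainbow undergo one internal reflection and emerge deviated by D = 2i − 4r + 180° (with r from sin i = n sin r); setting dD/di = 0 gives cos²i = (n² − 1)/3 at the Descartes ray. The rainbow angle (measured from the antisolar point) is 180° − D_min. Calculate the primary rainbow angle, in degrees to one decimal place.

42.2°

cos²i = (1.77422 − 1)/3 = 0.25807; i = arccos(0.50801) = 59.469°.
sin r = sin 59.469°/1.332 = 0.64666; r = 40.290°.
D_min = 2·59.469° − 4·40.290° + 180° = 137.776°.
Rainbow angle = 180° − D_min = 42.224°.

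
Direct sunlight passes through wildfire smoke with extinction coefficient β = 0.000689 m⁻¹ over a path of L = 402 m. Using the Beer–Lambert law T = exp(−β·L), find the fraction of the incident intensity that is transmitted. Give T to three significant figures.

0.758

τ = β·L = 0.000689 × 402 = 0.2770.
T = exp(−0.2770) = 0.7581.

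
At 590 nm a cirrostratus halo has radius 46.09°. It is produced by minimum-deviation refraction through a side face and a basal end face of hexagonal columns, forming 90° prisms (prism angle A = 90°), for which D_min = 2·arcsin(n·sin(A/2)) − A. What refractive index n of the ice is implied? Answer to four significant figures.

1.312

Rearranging: n = sin((D_min + A)/2) / sin(A/2).
(D_min + A)/2 = (46.09° + 90°)/2 = 68.045°.
n = sin 68.045° / sin 45° = 0.9275 / 0.7071 = 1.3117.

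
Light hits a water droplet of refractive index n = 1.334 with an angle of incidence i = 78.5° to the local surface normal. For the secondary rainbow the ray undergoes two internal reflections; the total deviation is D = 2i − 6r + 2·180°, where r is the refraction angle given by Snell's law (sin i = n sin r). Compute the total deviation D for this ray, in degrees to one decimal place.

233.4°

sin r = sin 78.5° / 1.334 = 0.9799/1.334 = 0.7346; r = 47.27°.
D = 2·78.5° − 6·47.27° + 2·180° = 157.00° − 283.63° + 360° = 233.37°.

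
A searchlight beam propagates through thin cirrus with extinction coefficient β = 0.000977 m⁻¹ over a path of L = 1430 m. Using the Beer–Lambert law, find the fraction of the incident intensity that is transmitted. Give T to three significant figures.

τ = β·L = 0.000977 × 1430 = 1.3971.
T = exp(−1.3971) = 0.2473.

0.247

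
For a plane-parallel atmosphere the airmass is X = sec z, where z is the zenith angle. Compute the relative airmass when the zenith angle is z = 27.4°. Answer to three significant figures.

X = sec z = 1/cos 27.4° = 1/0.8878 = 1.1264.

1.13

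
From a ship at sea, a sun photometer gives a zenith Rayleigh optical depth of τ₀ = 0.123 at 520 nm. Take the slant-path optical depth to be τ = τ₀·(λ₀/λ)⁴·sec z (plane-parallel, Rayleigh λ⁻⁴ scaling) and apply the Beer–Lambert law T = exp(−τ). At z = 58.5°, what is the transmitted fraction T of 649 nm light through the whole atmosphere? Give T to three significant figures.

sec 58.5° = 1.9139.
τ = 0.123 × (520/649)⁴ × 1.9139 = 0.123 × 0.4121 × 1.9139 = 0.0970.
T = exp(−0.0970) = 0.9075.

0.908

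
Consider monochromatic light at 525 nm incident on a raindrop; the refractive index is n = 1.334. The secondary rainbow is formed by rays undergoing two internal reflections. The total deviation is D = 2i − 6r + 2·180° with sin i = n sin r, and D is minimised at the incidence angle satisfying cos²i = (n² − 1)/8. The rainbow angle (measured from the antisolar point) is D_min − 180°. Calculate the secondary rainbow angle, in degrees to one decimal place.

cos²i = (1.77956 − 1)/8 = 0.09744; i = arccos(0.31216) = 71.810°.
sin r = sin 71.810°/1.334 = 0.71217; r = 45.411°.
D_min = 2·71.810° − 6·45.411° + 360° = 231.153°.
Rainbow angle = D_min − 180° = 51.153°.

51.2°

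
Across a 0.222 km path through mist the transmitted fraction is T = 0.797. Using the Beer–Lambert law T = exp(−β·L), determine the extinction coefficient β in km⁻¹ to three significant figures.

Beer–Lambert: T = exp(−βL) ⇒ β = −ln(T)/L = −ln(0.797)/0.222 = 0.2269/0.222 = 1.022 km⁻¹.

1.02 km⁻¹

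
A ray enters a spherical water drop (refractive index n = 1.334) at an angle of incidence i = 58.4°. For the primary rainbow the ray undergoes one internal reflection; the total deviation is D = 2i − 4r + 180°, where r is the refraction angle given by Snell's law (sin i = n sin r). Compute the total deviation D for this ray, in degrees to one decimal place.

sin r = sin 58.4° / 1.334 = 0.8517/1.334 = 0.6385; r = 39.68°.
D = 2·58.4° − 4·39.68° + 180° = 116.80° − 158.71° + 180° = 138.09°.

138.1°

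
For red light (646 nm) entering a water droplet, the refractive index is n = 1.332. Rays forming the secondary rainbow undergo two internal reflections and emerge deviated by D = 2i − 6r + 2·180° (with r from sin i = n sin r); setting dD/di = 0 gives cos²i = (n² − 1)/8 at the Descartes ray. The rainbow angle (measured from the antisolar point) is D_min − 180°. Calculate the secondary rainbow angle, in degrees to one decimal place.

50.6°

cos²i = (1.77422 − 1)/8 = 0.09678; i = arccos(0.31109) = 71.875°.
sin r = sin 71.875°/1.332 = 0.71350; r = 45.520°.
D_min = 2·71.875° − 6·45.520° + 360° = 230.628°.
Rainbow angle = D_min − 180° = 50.628°.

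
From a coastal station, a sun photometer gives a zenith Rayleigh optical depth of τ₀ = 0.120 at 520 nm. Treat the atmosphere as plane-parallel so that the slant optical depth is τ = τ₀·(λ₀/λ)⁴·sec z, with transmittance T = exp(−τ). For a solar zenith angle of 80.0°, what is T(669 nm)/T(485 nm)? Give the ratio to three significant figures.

1.94

Airmass: sec 80.0° = 5.7588.
τ(669 nm) = 0.120 × (520/669)⁴ × 5.7588 = 0.120 × 0.3650 × 5.7588 = 0.2522.
τ(485 nm) = 0.120 × (520/485)⁴ × 5.7588 = 0.120 × 1.3214 × 5.7588 = 0.9132.
T(669)/T(485) = exp(τ_B − τ_A) = exp(0.6609) = 1.9366.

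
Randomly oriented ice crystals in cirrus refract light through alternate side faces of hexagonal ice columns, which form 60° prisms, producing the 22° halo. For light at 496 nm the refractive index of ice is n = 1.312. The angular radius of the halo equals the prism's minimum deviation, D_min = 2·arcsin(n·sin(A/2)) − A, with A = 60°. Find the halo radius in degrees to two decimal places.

n·sin(A/2) = 1.312 × sin 30° = 1.312 × 0.5000 = 0.6560.
D_min = 2·arcsin(0.6560) − 60° = 2 × 40.996° − 60° = 21.991°.

21.99°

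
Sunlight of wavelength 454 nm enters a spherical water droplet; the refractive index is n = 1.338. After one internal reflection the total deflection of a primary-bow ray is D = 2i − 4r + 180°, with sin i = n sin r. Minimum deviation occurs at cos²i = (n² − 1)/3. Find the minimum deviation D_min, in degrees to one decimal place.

138.6°

cos²i = (1.79024 − 1)/3 = 0.26341; i = arccos(0.51324) = 59.120°.
sin r = sin 59.120°/1.338 = 0.64144; r = 39.899°.
D_min = 2·59.120° − 4·39.899° + 180° = 138.643°.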